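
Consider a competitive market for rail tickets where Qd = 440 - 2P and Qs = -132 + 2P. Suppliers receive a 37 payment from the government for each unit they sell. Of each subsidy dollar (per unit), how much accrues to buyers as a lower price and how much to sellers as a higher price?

Buyers gain 18.5 per unit; sellers gain 18.5 per unit

Pre-subsidy: 440 - 2P = -132 + 2P gives P* = 143, Q* = 154.
With the subsidy, sellers receive Ps = Pb + 37 for each unit, where Pb is the price buyers pay.
Supply in terms of Pb becomes Qs = -132 + 2(Pb + 37) = -58 + 2Pb. Setting this equal to demand: 440 - 2Pb = -58 + 2Pb, so Pb = 124.5.
Sellers receive Ps = 124.5 + 37 = 161.5; Q' = 440 − 2·124.5 = 191.
Buyers' price falls by P* − Pb = 143 − 124.5 = 18.5; sellers' price rises by Ps − P* = 161.5 − 143 = 18.5.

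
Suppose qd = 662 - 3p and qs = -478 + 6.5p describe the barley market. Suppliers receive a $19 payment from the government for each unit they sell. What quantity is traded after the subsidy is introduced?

Pre-subsidy: 662 - 3p = -478 + 6.5p gives p* = 120, q* = 302.
With the subsidy, sellers receive ps = pb + 19 for each unit, where pb is the price buyers pay.
Supply in terms of pb becomes qs = -478 + 6.5(pb + 19) = -354.5 + 6.5pb. Setting this equal to demand: 662 - 3pb = -354.5 + 6.5pb, so pb = 107.
Sellers receive ps = 107 + 19 = 126; q' = 662 − 3·107 = 341.

q' = 341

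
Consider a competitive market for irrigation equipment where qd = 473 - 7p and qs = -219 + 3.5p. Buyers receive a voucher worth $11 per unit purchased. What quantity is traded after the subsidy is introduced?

q' = 112/3

Pre-subsidy: 473 - 7p = -219 + 3.5p gives p* = 1384/21, q* = 35/3.
With the rebate, buyers effectively pay pb = ps − 11, where ps is the price sellers receive.
Demand in terms of ps becomes qd = 473 − 7(ps − 11) = 550 - 7ps. Setting this equal to supply: 550 - 7ps = -219 + 3.5ps, so ps = 1538/21.
Buyers pay pb = 1538/21 − 11 = 1307/21; q' = -219 + 3.5·(1538/21) = 112/3.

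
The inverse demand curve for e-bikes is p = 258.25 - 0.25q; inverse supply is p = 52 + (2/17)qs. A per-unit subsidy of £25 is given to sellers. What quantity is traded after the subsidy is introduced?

Pre-subsidy: 258.25 - 0.25q = 52 + (2/17)q gives q* = 561 and p* = 118.
With the subsidy, sellers receive ps = pb + 25 for each unit, where pb is the price buyers pay.
On the curves, pb = 258.25 - 0.25q and ps = 52 + (2/17)q; the wedge ps − pb = 25 gives 52 + (2/17)q − (258.25 - 0.25q) = 25, so q' = 629.
Then pb = 258.25 − 0.25·629 = 101 and ps = 52 + (2/17)·629 = 126.

q' = 629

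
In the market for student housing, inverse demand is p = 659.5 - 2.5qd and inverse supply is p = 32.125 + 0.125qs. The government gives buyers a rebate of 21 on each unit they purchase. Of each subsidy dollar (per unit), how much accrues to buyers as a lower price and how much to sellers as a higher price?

Buyers gain 20 per unit; sellers gain 1 per unit

Pre-subsidy: 659.5 - 2.5q = 32.125 + 0.125q gives q* = 239 and p* = 62.
With the rebate, buyers effectively pay pb = ps − 21, where ps is the price sellers receive.
On the curves, pb = 659.5 - 2.5q and ps = 32.125 + 0.125q; the wedge ps − pb = 21 gives 32.125 + 0.125q − (659.5 - 2.5q) = 21, so q' = 247.
Then pb = 659.5 − 2.5·247 = 42 and ps = 32.125 + 0.125·247 = 63.
Buyers' price falls by p* − pb = 62 − 42 = 20; sellers' price rises by ps − p* = 63 − 62 = 1.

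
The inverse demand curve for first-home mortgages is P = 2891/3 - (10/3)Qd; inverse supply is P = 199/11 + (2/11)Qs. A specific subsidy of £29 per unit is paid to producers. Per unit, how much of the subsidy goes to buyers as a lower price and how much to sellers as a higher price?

Pre-subsidy: 2891/3 - (10/3)Q = 199/11 + (2/11)Q gives Q* = 269 and P* = 67.
With the subsidy, sellers receive Ps = Pb + 29 for each unit, where Pb is the price buyers pay.
On the curves, Pb = 2891/3 - (10/3)Q and Ps = 199/11 + (2/11)Q; the wedge Ps − Pb = 29 gives 199/11 + (2/11)Q − (2891/3 - (10/3)Q) = 29, so Q' = 277.25.
Then Pb = 2891/3 − (10/3)·277.25 = 39.5 and Ps = 199/11 + (2/11)·277.25 = 68.5.
Buyers' price falls by P* − Pb = 67 − 39.5 = 27.5; sellers' price rises by Ps − P* = 68.5 − 67 = 1.5.

Buyers gain £27.5 per unit; sellers gain £1.5 per unit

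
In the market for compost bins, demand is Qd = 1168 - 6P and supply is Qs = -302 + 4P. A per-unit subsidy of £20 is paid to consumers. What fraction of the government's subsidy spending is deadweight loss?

Pre-subsidy: 1168 - 6P = -302 + 4P gives P* = 147, Q* = 286.
With the rebate, buyers effectively pay Pb = Ps − 20, where Ps is the price sellers receive.
Demand in terms of Ps becomes Qd = 1168 − 6(Ps − 20) = 1288 - 6Ps. Setting this equal to supply: 1288 - 6Ps = -302 + 4Ps, so Ps = 159.
Buyers pay Pb = 159 − 20 = 139; Q' = -302 + 4·159 = 334.
ΔCS = ½(286 + 334)(147 − 139) = 2480; ΔPS = ½(286 + 334)(159 − 147) = 3720.
Government spending = 20 × 334 = 6680.
DWL = ½ × 20 × (334 − 286) = 480; fraction = 480 / 6680 = 12/167.

DWL / government spending = 12/167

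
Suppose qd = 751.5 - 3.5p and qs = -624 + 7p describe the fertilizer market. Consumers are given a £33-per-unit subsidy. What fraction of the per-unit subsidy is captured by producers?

Producer share = 1/3

Pre-subsidy: 751.5 - 3.5p = -624 + 7p gives p* = 131, q* = 293.
With the rebate, buyers effectively pay pb = ps − 33, where ps is the price sellers receive.
Demand in terms of ps becomes qd = 751.5 − 3.5(ps − 33) = 867 - 3.5ps. Setting this equal to supply: 867 - 3.5ps = -624 + 7ps, so ps = 142.
Buyers pay pb = 142 − 33 = 109; q' = -624 + 7·142 = 370.
Buyers' price falls by p* − pb = 131 − 109 = 22; sellers' price rises by ps − p* = 142 − 131 = 11.
So producers capture 11/33 = 1/3 of each unit of subsidy.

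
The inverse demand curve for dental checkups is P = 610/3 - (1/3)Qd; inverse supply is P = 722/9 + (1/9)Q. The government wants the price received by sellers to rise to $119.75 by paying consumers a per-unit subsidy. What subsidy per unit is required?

At a seller price of 119.75, quantity supplied is -722 + 9·119.75 = 355.75.
Buyers absorb 355.75 only when they pay Pb = 610/3 − (1/3)·355.75 = 84.75.
s = Ps − Pb = 119.75 − 84.75 = 35.

Required subsidy s = $35 per unit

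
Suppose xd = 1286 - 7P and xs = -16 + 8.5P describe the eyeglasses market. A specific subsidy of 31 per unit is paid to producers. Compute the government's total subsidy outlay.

Government cost = 25327

Pre-subsidy: 1286 - 7P = -16 + 8.5P gives P* = 84, x* = 698.
With the subsidy, sellers receive Ps = Pb + 31 for each unit, where Pb is the price buyers pay.
Supply in terms of Pb becomes xs = -16 + 8.5(Pb + 31) = 247.5 + 8.5Pb. Setting this equal to demand: 1286 - 7Pb = 247.5 + 8.5Pb, so Pb = 67.
Sellers receive Ps = 67 + 31 = 98; x' = 1286 − 7·67 = 817.
Government outlay = subsidy × quantity = 31 × 817 = 25327.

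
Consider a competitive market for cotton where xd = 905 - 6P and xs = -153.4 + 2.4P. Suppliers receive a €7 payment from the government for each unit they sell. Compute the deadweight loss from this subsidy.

Pre-subsidy: 905 - 6P = -153.4 + 2.4P gives P* = 126, x* = 149.
With the subsidy, sellers receive Ps = Pb + 7 for each unit, where Pb is the price buyers pay.
Supply in terms of Pb becomes xs = -153.4 + 2.4(Pb + 7) = -136.6 + 2.4Pb. Setting this equal to demand: 905 - 6Pb = -136.6 + 2.4Pb, so Pb = 124.
Sellers receive Ps = 124 + 7 = 131; x' = 905 − 6·124 = 161.
The subsidy expands output by 161 − 149 = 12 past the efficient level; on those units the gap between marginal cost and willingness to pay runs from 0 up to 7.
DWL = ½ × 7 × 12 = 42.

Deadweight loss = €42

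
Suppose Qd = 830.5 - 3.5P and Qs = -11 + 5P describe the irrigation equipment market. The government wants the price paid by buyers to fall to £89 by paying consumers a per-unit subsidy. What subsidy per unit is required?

Required subsidy s = £17 per unit

At a buyer price of 89, quantity demanded is 830.5 − 3.5·89 = 519.
Sellers supply 519 only when they receive Ps with -11 + 5·Ps = 519, i.e. Ps = 106.
s = Ps − Pb = 106 − 89 = 17.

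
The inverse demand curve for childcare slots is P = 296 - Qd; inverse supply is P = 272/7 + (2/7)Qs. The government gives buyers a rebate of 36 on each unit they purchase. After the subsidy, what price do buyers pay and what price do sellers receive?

Pre-subsidy: 296 - Q = 272/7 + (2/7)Q gives Q* = 200 and P* = 96.
With the rebate, buyers effectively pay Pb = Ps − 36, where Ps is the price sellers receive.
On the curves, Pb = 296 - Q and Ps = 272/7 + (2/7)Q; the wedge Ps − Pb = 36 gives 272/7 + (2/7)Q − (296 - Q) = 36, so Q' = 228.
Then Pb = 296 − 1·228 = 68 and Ps = 272/7 + (2/7)·228 = 104.

Buyers pay 68; sellers receive 104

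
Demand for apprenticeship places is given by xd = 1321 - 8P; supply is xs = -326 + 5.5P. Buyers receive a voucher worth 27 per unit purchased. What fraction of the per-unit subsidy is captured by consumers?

Consumer share = 11/27

Pre-subsidy: 1321 - 8P = -326 + 5.5P gives P* = 122, x* = 345.
With the rebate, buyers effectively pay Pb = Ps − 27, where Ps is the price sellers receive.
Demand in terms of Ps becomes xd = 1321 − 8(Ps − 27) = 1537 - 8Ps. Setting this equal to supply: 1537 - 8Ps = -326 + 5.5Ps, so Ps = 138.
Buyers pay Pb = 138 − 27 = 111; x' = -326 + 5.5·138 = 433.
Buyers' price falls by P* − Pb = 122 − 111 = 11; sellers' price rises by Ps − P* = 138 − 122 = 16.
So consumers capture 11/27 = 11/27 of each unit of subsidy.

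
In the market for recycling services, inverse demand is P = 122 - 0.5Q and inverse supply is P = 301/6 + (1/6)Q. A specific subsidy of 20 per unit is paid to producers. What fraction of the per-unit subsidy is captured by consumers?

Consumer share = 0.75

Pre-subsidy: 122 - 0.5Q = 301/6 + (1/6)Q gives Q* = 107.75 and P* = 68.125.
With the subsidy, sellers receive Ps = Pb + 20 for each unit, where Pb is the price buyers pay.
On the curves, Pb = 122 - 0.5Q and Ps = 301/6 + (1/6)Q; the wedge Ps − Pb = 20 gives 301/6 + (1/6)Q − (122 - 0.5Q) = 20, so Q' = 137.75.
Then Pb = 122 − 0.5·137.75 = 53.125 and Ps = 301/6 + (1/6)·137.75 = 73.125.
Buyers' price falls by P* − Pb = 68.125 − 53.125 = 15; sellers' price rises by Ps − P* = 73.125 − 68.125 = 5.
So consumers capture 15/20 = 0.75 of each unit of subsidy.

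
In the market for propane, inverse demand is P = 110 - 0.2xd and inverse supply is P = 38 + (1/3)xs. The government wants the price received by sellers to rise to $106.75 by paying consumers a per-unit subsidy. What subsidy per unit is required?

At a seller price of 106.75, quantity supplied is -114 + 3·106.75 = 206.25.
Buyers absorb 206.25 only when they pay Pb = 110 − 0.2·206.25 = 68.75.
s = Ps − Pb = 106.75 − 68.75 = 38.

Required subsidy s = $38 per unit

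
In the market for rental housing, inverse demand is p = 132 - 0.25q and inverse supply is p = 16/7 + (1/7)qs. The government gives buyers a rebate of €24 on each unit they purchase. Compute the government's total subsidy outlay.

Government cost = 103296/11

Pre-subsidy: 132 - 0.25q = 16/7 + (1/7)q gives q* = 3632/11 and p* = 544/11.
With the rebate, buyers effectively pay pb = ps − 24, where ps is the price sellers receive.
On the curves, pb = 132 - 0.25q and ps = 16/7 + (1/7)q; the wedge ps − pb = 24 gives 16/7 + (1/7)q − (132 - 0.25q) = 24, so q' = 4304/11.
Then pb = 132 − 0.25·(4304/11) = 376/11 and ps = 16/7 + (1/7)·(4304/11) = 640/11.
Government outlay = subsidy × quantity = 24 × 4304/11 = 103296/11.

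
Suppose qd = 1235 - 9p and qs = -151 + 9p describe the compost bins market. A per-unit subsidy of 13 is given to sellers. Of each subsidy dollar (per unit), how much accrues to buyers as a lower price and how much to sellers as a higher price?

Buyers gain 6.5 per unit; sellers gain 6.5 per unit

Pre-subsidy: 1235 - 9p = -151 + 9p gives p* = 77, q* = 542.
With the subsidy, sellers receive ps = pb + 13 for each unit, where pb is the price buyers pay.
Supply in terms of pb becomes qs = -151 + 9(pb + 13) = -34 + 9pb. Setting this equal to demand: 1235 - 9pb = -34 + 9pb, so pb = 70.5.
Sellers receive ps = 70.5 + 13 = 83.5; q' = 1235 − 9·70.5 = 600.5.
Buyers' price falls by p* − pb = 77 − 70.5 = 6.5; sellers' price rises by ps − p* = 83.5 − 77 = 6.5.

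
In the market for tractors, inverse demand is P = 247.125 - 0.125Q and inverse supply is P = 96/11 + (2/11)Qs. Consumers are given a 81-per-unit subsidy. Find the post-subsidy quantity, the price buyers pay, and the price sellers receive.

Q' = 1041; buyers pay 117; sellers receive 198

Pre-subsidy: 247.125 - 0.125Q = 96/11 + (2/11)Q gives Q* = 777 and P* = 150.
With the rebate, buyers effectively pay Pb = Ps − 81, where Ps is the price sellers receive.
On the curves, Pb = 247.125 - 0.125Q and Ps = 96/11 + (2/11)Q; the wedge Ps − Pb = 81 gives 96/11 + (2/11)Q − (247.125 - 0.125Q) = 81, so Q' = 1041.
Then Pb = 247.125 − 0.125·1041 = 117 and Ps = 96/11 + (2/11)·1041 = 198.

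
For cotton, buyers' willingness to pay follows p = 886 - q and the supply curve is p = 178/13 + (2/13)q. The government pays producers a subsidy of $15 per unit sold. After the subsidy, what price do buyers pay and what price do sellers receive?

Buyers pay $117; sellers receive $132

Pre-subsidy: 886 - q = 178/13 + (2/13)q gives q* = 756 and p* = 130.
With the subsidy, sellers receive ps = pb + 15 for each unit, where pb is the price buyers pay.
On the curves, pb = 886 - q and ps = 178/13 + (2/13)q; the wedge ps − pb = 15 gives 178/13 + (2/13)q − (886 - q) = 15, so q' = 769.
Then pb = 886 − 1·769 = 117 and ps = 178/13 + (2/13)·769 = 132.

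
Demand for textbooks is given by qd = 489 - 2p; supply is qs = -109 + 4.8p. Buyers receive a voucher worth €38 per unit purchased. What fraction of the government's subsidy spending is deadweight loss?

DWL / government spending = 456/6235

Pre-subsidy: 489 - 2p = -109 + 4.8p gives p* = 1495/17, q* = 5323/17.
With the rebate, buyers effectively pay pb = ps − 38, where ps is the price sellers receive.
Demand in terms of ps becomes qd = 489 − 2(ps − 38) = 565 - 2ps. Setting this equal to supply: 565 - 2ps = -109 + 4.8ps, so ps = 1685/17.
Buyers pay pb = 1685/17 − 38 = 1039/17; q' = -109 + 4.8·(1685/17) = 6235/17.
ΔCS = ½(5323/17 + 6235/17)(1495/17 − 1039/17) = 2635224/289; ΔPS = ½(5323/17 + 6235/17)(1685/17 − 1495/17) = 1098010/289.
Government spending = 38 × 6235/17 = 236930/17.
DWL = ½ × 38 × (6235/17 − 5323/17) = 17328/17; fraction = (17328/17) / (236930/17) = 456/6235.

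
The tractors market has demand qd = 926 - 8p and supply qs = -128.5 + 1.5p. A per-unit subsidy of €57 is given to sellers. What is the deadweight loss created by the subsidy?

Deadweight loss = €2052

Pre-subsidy: 926 - 8p = -128.5 + 1.5p gives p* = 111, q* = 38.
With the subsidy, sellers receive ps = pb + 57 for each unit, where pb is the price buyers pay.
Supply in terms of pb becomes qs = -128.5 + 1.5(pb + 57) = -43 + 1.5pb. Setting this equal to demand: 926 - 8pb = -43 + 1.5pb, so pb = 102.
Sellers receive ps = 102 + 57 = 159; q' = 926 − 8·102 = 110.
The subsidy expands output by 110 − 38 = 72 past the efficient level; on those units the gap between marginal cost and willingness to pay runs from 0 up to 57.
DWL = ½ × 57 × 72 = 2052.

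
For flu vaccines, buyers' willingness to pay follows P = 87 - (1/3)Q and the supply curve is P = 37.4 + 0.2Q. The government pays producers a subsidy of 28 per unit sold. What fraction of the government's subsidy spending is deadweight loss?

Pre-subsidy: 87 - (1/3)Q = 37.4 + 0.2Q gives Q* = 93 and P* = 56.
With the subsidy, sellers receive Ps = Pb + 28 for each unit, where Pb is the price buyers pay.
On the curves, Pb = 87 - (1/3)Q and Ps = 37.4 + 0.2Q; the wedge Ps − Pb = 28 gives 37.4 + 0.2Q − (87 - (1/3)Q) = 28, so Q' = 145.5.
Then Pb = 87 − (1/3)·145.5 = 38.5 and Ps = 37.4 + 0.2·145.5 = 66.5.
ΔCS = ½(93 + 145.5)(56 − 38.5) = 2086.875; ΔPS = ½(93 + 145.5)(66.5 − 56) = 1252.125.
Government spending = 28 × 145.5 = 4074.
DWL = ½ × 28 × (145.5 − 93) = 735; fraction = 735 / 4074 = 35/194.

DWL / government spending = 35/194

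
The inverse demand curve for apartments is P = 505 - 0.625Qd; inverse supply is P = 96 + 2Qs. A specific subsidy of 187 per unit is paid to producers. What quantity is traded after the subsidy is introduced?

Pre-subsidy: 505 - 0.625Q = 96 + 2Q gives Q* = 3272/21 and P* = 8560/21.
With the subsidy, sellers receive Ps = Pb + 187 for each unit, where Pb is the price buyers pay.
On the curves, Pb = 505 - 0.625Q and Ps = 96 + 2Q; the wedge Ps − Pb = 187 gives 96 + 2Q − (505 - 0.625Q) = 187, so Q' = 4768/21.
Then Pb = 505 − 0.625·(4768/21) = 7625/21 and Ps = 96 + 2·(4768/21) = 11552/21.

Q' = 4768/21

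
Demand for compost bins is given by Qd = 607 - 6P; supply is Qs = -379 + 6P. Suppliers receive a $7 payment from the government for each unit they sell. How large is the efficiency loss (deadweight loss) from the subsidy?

Pre-subsidy: 607 - 6P = -379 + 6P gives P* = 493/6, Q* = 114.
With the subsidy, sellers receive Ps = Pb + 7 for each unit, where Pb is the price buyers pay.
Supply in terms of Pb becomes Qs = -379 + 6(Pb + 7) = -337 + 6Pb. Setting this equal to demand: 607 - 6Pb = -337 + 6Pb, so Pb = 236/3.
Sellers receive Ps = 236/3 + 7 = 257/3; Q' = 607 − 6·(236/3) = 135.
The subsidy expands output by 135 − 114 = 21 past the efficient level; on those units the gap between marginal cost and willingness to pay runs from 0 up to 7.
DWL = ½ × 7 × 21 = 73.5.

Deadweight loss = $73.5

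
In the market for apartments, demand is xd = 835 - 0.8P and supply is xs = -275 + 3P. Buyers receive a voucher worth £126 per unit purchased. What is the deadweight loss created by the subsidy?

Deadweight loss = 95256/19

Pre-subsidy: 835 - 0.8P = -275 + 3P gives P* = 5550/19, x* = 11425/19.
With the rebate, buyers effectively pay Pb = Ps − 126, where Ps is the price sellers receive.
Demand in terms of Ps becomes xd = 835 − 0.8(Ps − 126) = 935.8 - 0.8Ps. Setting this equal to supply: 935.8 - 0.8Ps = -275 + 3Ps, so Ps = 6054/19.
Buyers pay Pb = 6054/19 − 126 = 3660/19; x' = -275 + 3·(6054/19) = 12937/19.
The subsidy expands output by 12937/19 − 11425/19 = 1512/19 past the efficient level; on those units the gap between marginal cost and willingness to pay runs from 0 up to 126.
DWL = ½ × 126 × 1512/19 = 95256/19.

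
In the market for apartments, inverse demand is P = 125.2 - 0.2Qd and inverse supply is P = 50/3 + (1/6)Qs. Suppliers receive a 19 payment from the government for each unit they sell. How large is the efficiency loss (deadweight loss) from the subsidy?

Deadweight loss = 5415/11

Pre-subsidy: 125.2 - 0.2Q = 50/3 + (1/6)Q gives Q* = 296 and P* = 66.
With the subsidy, sellers receive Ps = Pb + 19 for each unit, where Pb is the price buyers pay.
On the curves, Pb = 125.2 - 0.2Q and Ps = 50/3 + (1/6)Q; the wedge Ps − Pb = 19 gives 50/3 + (1/6)Q − (125.2 - 0.2Q) = 19, so Q' = 3826/11.
Then Pb = 125.2 − 0.2·(3826/11) = 612/11 and Ps = 50/3 + (1/6)·(3826/11) = 821/11.
The subsidy expands output by 3826/11 − 296 = 570/11 past the efficient level; on those units the gap between marginal cost and willingness to pay runs from 0 up to 19.
DWL = ½ × 19 × 570/11 = 5415/11.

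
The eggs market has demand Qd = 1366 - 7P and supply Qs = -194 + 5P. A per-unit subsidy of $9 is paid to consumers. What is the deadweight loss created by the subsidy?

Pre-subsidy: 1366 - 7P = -194 + 5P gives P* = 130, Q* = 456.
With the rebate, buyers effectively pay Pb = Ps − 9, where Ps is the price sellers receive.
Demand in terms of Ps becomes Qd = 1366 − 7(Ps − 9) = 1429 - 7Ps. Setting this equal to supply: 1429 - 7Ps = -194 + 5Ps, so Ps = 135.25.
Buyers pay Pb = 135.25 − 9 = 126.25; Q' = -194 + 5·135.25 = 482.25.
The subsidy expands output by 482.25 − 456 = 26.25 past the efficient level; on those units the gap between marginal cost and willingness to pay runs from 0 up to 9.
DWL = ½ × 9 × 26.25 = 118.125.

Deadweight loss = $118.125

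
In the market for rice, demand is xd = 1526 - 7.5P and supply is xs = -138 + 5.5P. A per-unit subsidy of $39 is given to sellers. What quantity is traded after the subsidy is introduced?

x' = 689.75

Pre-subsidy: 1526 - 7.5P = -138 + 5.5P gives P* = 128, x* = 566.
With the subsidy, sellers receive Ps = Pb + 39 for each unit, where Pb is the price buyers pay.
Supply in terms of Pb becomes xs = -138 + 5.5(Pb + 39) = 76.5 + 5.5Pb. Setting this equal to demand: 1526 - 7.5Pb = 76.5 + 5.5Pb, so Pb = 111.5.
Sellers receive Ps = 111.5 + 39 = 150.5; x' = 1526 − 7.5·111.5 = 689.75.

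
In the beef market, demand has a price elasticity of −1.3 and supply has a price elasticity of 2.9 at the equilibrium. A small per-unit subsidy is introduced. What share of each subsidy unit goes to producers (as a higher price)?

Producer share = 13/42

For a small subsidy around the equilibrium, the benefit split depends on the relative slopes, which at a point are proportional to the elasticities.
Buyer share = εs/(εs + |εd|) = 2.9/(2.9 + 1.3) = 29/42; seller share = |εd|/(εs + |εd|) = 13/42.
So producers capture 13/42 of the subsidy.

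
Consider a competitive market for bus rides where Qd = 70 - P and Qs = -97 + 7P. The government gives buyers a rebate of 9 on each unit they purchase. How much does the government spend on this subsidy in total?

Government cost = 513

Pre-subsidy: 70 - P = -97 + 7P gives P* = 20.875, Q* = 49.125.
With the rebate, buyers effectively pay Pb = Ps − 9, where Ps is the price sellers receive.
Demand in terms of Ps becomes Qd = 70 − 1(Ps − 9) = 79 - Ps. Setting this equal to supply: 79 - Ps = -97 + 7Ps, so Ps = 22.
Buyers pay Pb = 22 − 9 = 13; Q' = -97 + 7·22 = 57.
Government outlay = subsidy × quantity = 9 × 57 = 513.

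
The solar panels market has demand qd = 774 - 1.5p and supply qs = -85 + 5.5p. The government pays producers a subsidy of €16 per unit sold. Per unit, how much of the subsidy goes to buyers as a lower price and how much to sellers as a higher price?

Buyers gain 88/7 per unit; sellers gain 24/7 per unit

Pre-subsidy: 774 - 1.5p = -85 + 5.5p gives p* = 859/7, q* = 8259/14.
With the subsidy, sellers receive ps = pb + 16 for each unit, where pb is the price buyers pay.
Supply in terms of pb becomes qs = -85 + 5.5(pb + 16) = 3 + 5.5pb. Setting this equal to demand: 774 - 1.5pb = 3 + 5.5pb, so pb = 771/7.
Sellers receive ps = 771/7 + 16 = 883/7; q' = 774 − 1.5·(771/7) = 8523/14.
Buyers' price falls by p* − pb = 859/7 − 771/7 = 88/7; sellers' price rises by ps − p* = 883/7 − 859/7 = 24/7.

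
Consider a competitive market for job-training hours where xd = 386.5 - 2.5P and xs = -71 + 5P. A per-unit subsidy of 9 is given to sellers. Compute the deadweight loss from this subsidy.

Deadweight loss = 67.5

Pre-subsidy: 386.5 - 2.5P = -71 + 5P gives P* = 61, x* = 234.
With the subsidy, sellers receive Ps = Pb + 9 for each unit, where Pb is the price buyers pay.
Supply in terms of Pb becomes xs = -71 + 5(Pb + 9) = -26 + 5Pb. Setting this equal to demand: 386.5 - 2.5Pb = -26 + 5Pb, so Pb = 55.
Sellers receive Ps = 55 + 9 = 64; x' = 386.5 − 2.5·55 = 249.
The subsidy expands output by 249 − 234 = 15 past the efficient level; on those units the gap between marginal cost and willingness to pay runs from 0 up to 9.
DWL = ½ × 9 × 15 = 67.5.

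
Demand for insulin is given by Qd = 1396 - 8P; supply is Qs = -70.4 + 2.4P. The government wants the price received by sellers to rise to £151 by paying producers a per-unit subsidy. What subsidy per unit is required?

At a seller price of 151, quantity supplied is -70.4 + 2.4·151 = 292.
Buyers absorb 292 only when they pay Pb with 1396 − 8·Pb = 292, i.e. Pb = 138.
s = Ps − Pb = 151 − 138 = 13.

Required subsidy s = £13 per unit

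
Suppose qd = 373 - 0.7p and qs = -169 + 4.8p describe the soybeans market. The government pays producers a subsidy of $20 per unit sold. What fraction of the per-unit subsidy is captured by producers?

Producer share = 7/55

Pre-subsidy: 373 - 0.7p = -169 + 4.8p gives p* = 1084/11, q* = 16721/55.
With the subsidy, sellers receive ps = pb + 20 for each unit, where pb is the price buyers pay.
Supply in terms of pb becomes qs = -169 + 4.8(pb + 20) = -73 + 4.8pb. Setting this equal to demand: 373 - 0.7pb = -73 + 4.8pb, so pb = 892/11.
Sellers receive ps = 892/11 + 20 = 1112/11; q' = 373 − 0.7·(892/11) = 17393/55.
Buyers' price falls by p* − pb = 1084/11 − 892/11 = 192/11; sellers' price rises by ps − p* = 1112/11 − 1084/11 = 28/11.
So producers capture (28/11)/20 = 7/55 of each unit of subsidy.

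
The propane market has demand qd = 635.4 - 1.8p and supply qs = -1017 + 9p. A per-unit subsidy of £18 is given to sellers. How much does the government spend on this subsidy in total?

Pre-subsidy: 635.4 - 1.8p = -1017 + 9p gives p* = 153, q* = 360.
With the subsidy, sellers receive ps = pb + 18 for each unit, where pb is the price buyers pay.
Supply in terms of pb becomes qs = -1017 + 9(pb + 18) = -855 + 9pb. Setting this equal to demand: 635.4 - 1.8pb = -855 + 9pb, so pb = 138.
Sellers receive ps = 138 + 18 = 156; q' = 635.4 − 1.8·138 = 387.
Government outlay = subsidy × quantity = 18 × 387 = 6966.

Government cost = £6966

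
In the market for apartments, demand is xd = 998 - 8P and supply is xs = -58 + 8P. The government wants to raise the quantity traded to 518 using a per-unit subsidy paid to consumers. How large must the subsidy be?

At x = 518, invert demand for the buyer price: Pb = (998 − 518)/8 = 60; invert supply for the seller price: Ps = (518 − (-58))/8 = 72.
The subsidy must fill the gap: s = Ps − Pb = 72 − 60 = 12.

Required subsidy s = 12 per unit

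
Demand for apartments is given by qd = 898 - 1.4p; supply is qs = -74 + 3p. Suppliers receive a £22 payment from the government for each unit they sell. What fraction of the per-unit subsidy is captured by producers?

Producer share = 7/22

Pre-subsidy: 898 - 1.4p = -74 + 3p gives p* = 2430/11, q* = 6476/11.
With the subsidy, sellers receive ps = pb + 22 for each unit, where pb is the price buyers pay.
Supply in terms of pb becomes qs = -74 + 3(pb + 22) = -8 + 3pb. Setting this equal to demand: 898 - 1.4pb = -8 + 3pb, so pb = 2265/11.
Sellers receive ps = 2265/11 + 22 = 2507/11; q' = 898 − 1.4·(2265/11) = 6707/11.
Buyers' price falls by p* − pb = 2430/11 − 2265/11 = 15; sellers' price rises by ps − p* = 2507/11 − 2430/11 = 7.
So producers capture 7/22 = 7/22 of each unit of subsidy.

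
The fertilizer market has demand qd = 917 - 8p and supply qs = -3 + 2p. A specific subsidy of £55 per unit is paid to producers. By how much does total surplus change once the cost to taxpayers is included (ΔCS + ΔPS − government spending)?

Pre-subsidy: 917 - 8p = -3 + 2p gives p* = 92, q* = 181.
With the subsidy, sellers receive ps = pb + 55 for each unit, where pb is the price buyers pay.
Supply in terms of pb becomes qs = -3 + 2(pb + 55) = 107 + 2pb. Setting this equal to demand: 917 - 8pb = 107 + 2pb, so pb = 81.
Sellers receive ps = 81 + 55 = 136; q' = 917 − 8·81 = 269.
ΔCS = ½(181 + 269)(92 − 81) = 2475; ΔPS = ½(181 + 269)(136 − 92) = 9900.
Government spending = 55 × 269 = 14795.
Net change = 2475 + 9900 − 14795 = -2420. The loss equals the DWL triangle ½·55·88.

Net change in total surplus = -£2420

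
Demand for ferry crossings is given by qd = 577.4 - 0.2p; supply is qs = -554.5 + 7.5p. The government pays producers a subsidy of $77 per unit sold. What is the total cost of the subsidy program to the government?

Government cost = $43351

Pre-subsidy: 577.4 - 0.2p = -554.5 + 7.5p gives p* = 147, q* = 548.
With the subsidy, sellers receive ps = pb + 77 for each unit, where pb is the price buyers pay.
Supply in terms of pb becomes qs = -554.5 + 7.5(pb + 77) = 23 + 7.5pb. Setting this equal to demand: 577.4 - 0.2pb = 23 + 7.5pb, so pb = 72.
Sellers receive ps = 72 + 77 = 149; q' = 577.4 − 0.2·72 = 563.
Government outlay = subsidy × quantity = 77 × 563 = 43351.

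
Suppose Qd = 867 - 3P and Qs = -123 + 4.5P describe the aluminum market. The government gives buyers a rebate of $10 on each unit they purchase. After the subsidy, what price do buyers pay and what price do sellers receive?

Pre-subsidy: 867 - 3P = -123 + 4.5P gives P* = 132, Q* = 471.
With the rebate, buyers effectively pay Pb = Ps − 10, where Ps is the price sellers receive.
Demand in terms of Ps becomes Qd = 867 − 3(Ps − 10) = 897 - 3Ps. Setting this equal to supply: 897 - 3Ps = -123 + 4.5Ps, so Ps = 136.
Buyers pay Pb = 136 − 10 = 126; Q' = -123 + 4.5·136 = 489.

Buyers pay $126; sellers receive $136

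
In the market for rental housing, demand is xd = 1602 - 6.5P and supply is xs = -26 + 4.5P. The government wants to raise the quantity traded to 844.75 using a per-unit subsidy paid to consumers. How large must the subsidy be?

At x = 844.75, invert demand for the buyer price: Pb = (1602 − 844.75)/6.5 = 116.5; invert supply for the seller price: Ps = (844.75 − (-26))/4.5 = 193.5.
The subsidy must fill the gap: s = Ps − Pb = 193.5 − 116.5 = 77.

Required subsidy s = 77 per unit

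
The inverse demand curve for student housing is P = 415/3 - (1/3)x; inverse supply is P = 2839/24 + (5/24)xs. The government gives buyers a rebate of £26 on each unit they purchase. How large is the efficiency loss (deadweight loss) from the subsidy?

Deadweight loss = £624

Pre-subsidy: 415/3 - (1/3)x = 2839/24 + (5/24)x gives x* = 37 and P* = 126.
With the rebate, buyers effectively pay Pb = Ps − 26, where Ps is the price sellers receive.
On the curves, Pb = 415/3 - (1/3)x and Ps = 2839/24 + (5/24)x; the wedge Ps − Pb = 26 gives 2839/24 + (5/24)x − (415/3 - (1/3)x) = 26, so x' = 85.
Then Pb = 415/3 − (1/3)·85 = 110 and Ps = 2839/24 + (5/24)·85 = 136.
The subsidy expands output by 85 − 37 = 48 past the efficient level; on those units the gap between marginal cost and willingness to pay runs from 0 up to 26.
DWL = ½ × 26 × 48 = 624.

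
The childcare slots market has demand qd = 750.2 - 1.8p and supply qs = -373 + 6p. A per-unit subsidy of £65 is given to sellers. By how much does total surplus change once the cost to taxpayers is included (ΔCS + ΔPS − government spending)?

Net change in total surplus = -£2925

Pre-subsidy: 750.2 - 1.8p = -373 + 6p gives p* = 144, q* = 491.
With the subsidy, sellers receive ps = pb + 65 for each unit, where pb is the price buyers pay.
Supply in terms of pb becomes qs = -373 + 6(pb + 65) = 17 + 6pb. Setting this equal to demand: 750.2 - 1.8pb = 17 + 6pb, so pb = 94.
Sellers receive ps = 94 + 65 = 159; q' = 750.2 − 1.8·94 = 581.
ΔCS = ½(491 + 581)(144 − 94) = 26800; ΔPS = ½(491 + 581)(159 − 144) = 8040.
Government spending = 65 × 581 = 37765.
Net change = 26800 + 8040 − 37765 = -2925. The loss equals the DWL triangle ½·65·90.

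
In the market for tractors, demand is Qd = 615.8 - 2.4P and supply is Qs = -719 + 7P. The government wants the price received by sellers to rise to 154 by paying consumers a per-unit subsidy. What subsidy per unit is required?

At a seller price of 154, quantity supplied is -719 + 7·154 = 359.
Buyers absorb 359 only when they pay Pb with 615.8 − 2.4·Pb = 359, i.e. Pb = 107.
s = Ps − Pb = 154 − 107 = 47.

Required subsidy s = 47 per unit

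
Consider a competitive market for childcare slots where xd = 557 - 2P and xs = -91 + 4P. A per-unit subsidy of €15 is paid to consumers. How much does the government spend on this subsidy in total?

Government cost = €5415

Pre-subsidy: 557 - 2P = -91 + 4P gives P* = 108, x* = 341.
With the rebate, buyers effectively pay Pb = Ps − 15, where Ps is the price sellers receive.
Demand in terms of Ps becomes xd = 557 − 2(Ps − 15) = 587 - 2Ps. Setting this equal to supply: 587 - 2Ps = -91 + 4Ps, so Ps = 113.
Buyers pay Pb = 113 − 15 = 98; x' = -91 + 4·113 = 361.
Government outlay = subsidy × quantity = 15 × 361 = 5415.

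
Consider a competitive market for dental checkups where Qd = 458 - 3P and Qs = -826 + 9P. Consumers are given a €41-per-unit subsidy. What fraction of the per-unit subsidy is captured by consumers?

Pre-subsidy: 458 - 3P = -826 + 9P gives P* = 107, Q* = 137.
With the rebate, buyers effectively pay Pb = Ps − 41, where Ps is the price sellers receive.
Demand in terms of Ps becomes Qd = 458 − 3(Ps − 41) = 581 - 3Ps. Setting this equal to supply: 581 - 3Ps = -826 + 9Ps, so Ps = 117.25.
Buyers pay Pb = 117.25 − 41 = 76.25; Q' = -826 + 9·117.25 = 229.25.
Buyers' price falls by P* − Pb = 107 − 76.25 = 30.75; sellers' price rises by Ps − P* = 117.25 − 107 = 10.25.
So consumers capture 30.75/41 = 0.75 of each unit of subsidy.

Consumer share = 0.75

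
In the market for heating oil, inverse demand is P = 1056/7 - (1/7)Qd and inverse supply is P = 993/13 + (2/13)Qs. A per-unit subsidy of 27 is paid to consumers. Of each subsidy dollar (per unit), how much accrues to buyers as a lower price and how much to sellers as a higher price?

Buyers gain 13 per unit; sellers gain 14 per unit

Pre-subsidy: 1056/7 - (1/7)Q = 993/13 + (2/13)Q gives Q* = 251 and P* = 115.
With the rebate, buyers effectively pay Pb = Ps − 27, where Ps is the price sellers receive.
On the curves, Pb = 1056/7 - (1/7)Q and Ps = 993/13 + (2/13)Q; the wedge Ps − Pb = 27 gives 993/13 + (2/13)Q − (1056/7 - (1/7)Q) = 27, so Q' = 342.
Then Pb = 1056/7 − (1/7)·342 = 102 and Ps = 993/13 + (2/13)·342 = 129.
Buyers' price falls by P* − Pb = 115 − 102 = 13; sellers' price rises by Ps − P* = 129 − 115 = 14.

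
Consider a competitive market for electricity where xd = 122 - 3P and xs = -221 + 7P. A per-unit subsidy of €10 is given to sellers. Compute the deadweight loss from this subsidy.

Deadweight loss = €105

Pre-subsidy: 122 - 3P = -221 + 7P gives P* = 34.3, x* = 19.1.
With the subsidy, sellers receive Ps = Pb + 10 for each unit, where Pb is the price buyers pay.
Supply in terms of Pb becomes xs = -221 + 7(Pb + 10) = -151 + 7Pb. Setting this equal to demand: 122 - 3Pb = -151 + 7Pb, so Pb = 27.3.
Sellers receive Ps = 27.3 + 10 = 37.3; x' = 122 − 3·27.3 = 40.1.
The subsidy expands output by 40.1 − 19.1 = 21 past the efficient level; on those units the gap between marginal cost and willingness to pay runs from 0 up to 10.
DWL = ½ × 10 × 21 = 105.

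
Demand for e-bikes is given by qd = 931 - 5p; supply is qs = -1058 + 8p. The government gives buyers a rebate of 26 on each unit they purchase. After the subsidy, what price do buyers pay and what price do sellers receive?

Pre-subsidy: 931 - 5p = -1058 + 8p gives p* = 153, q* = 166.
With the rebate, buyers effectively pay pb = ps − 26, where ps is the price sellers receive.
Demand in terms of ps becomes qd = 931 − 5(ps − 26) = 1061 - 5ps. Setting this equal to supply: 1061 - 5ps = -1058 + 8ps, so ps = 163.
Buyers pay pb = 163 − 26 = 137; q' = -1058 + 8·163 = 246.

Buyers pay 137; sellers receive 163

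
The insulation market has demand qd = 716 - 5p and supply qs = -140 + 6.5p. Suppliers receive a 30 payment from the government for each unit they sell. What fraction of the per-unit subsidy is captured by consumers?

Consumer share = 13/23

Pre-subsidy: 716 - 5p = -140 + 6.5p gives p* = 1712/23, q* = 7908/23.
With the subsidy, sellers receive ps = pb + 30 for each unit, where pb is the price buyers pay.
Supply in terms of pb becomes qs = -140 + 6.5(pb + 30) = 55 + 6.5pb. Setting this equal to demand: 716 - 5pb = 55 + 6.5pb, so pb = 1322/23.
Sellers receive ps = 1322/23 + 30 = 2012/23; q' = 716 − 5·(1322/23) = 9858/23.
Buyers' price falls by p* − pb = 1712/23 − 1322/23 = 390/23; sellers' price rises by ps − p* = 2012/23 − 1712/23 = 300/23.
So consumers capture (390/23)/30 = 13/23 of each unit of subsidy.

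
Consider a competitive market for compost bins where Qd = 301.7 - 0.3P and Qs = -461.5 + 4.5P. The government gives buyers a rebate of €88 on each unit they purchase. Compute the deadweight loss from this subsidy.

Pre-subsidy: 301.7 - 0.3P = -461.5 + 4.5P gives P* = 159, Q* = 254.
With the rebate, buyers effectively pay Pb = Ps − 88, where Ps is the price sellers receive.
Demand in terms of Ps becomes Qd = 301.7 − 0.3(Ps − 88) = 328.1 - 0.3Ps. Setting this equal to supply: 328.1 - 0.3Ps = -461.5 + 4.5Ps, so Ps = 164.5.
Buyers pay Pb = 164.5 − 88 = 76.5; Q' = -461.5 + 4.5·164.5 = 278.75.
The subsidy expands output by 278.75 − 254 = 24.75 past the efficient level; on those units the gap between marginal cost and willingness to pay runs from 0 up to 88.
DWL = ½ × 88 × 24.75 = 1089.

Deadweight loss = €1089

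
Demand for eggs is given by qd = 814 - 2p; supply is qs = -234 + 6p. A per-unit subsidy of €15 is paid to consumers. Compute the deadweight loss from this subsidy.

Deadweight loss = €168.75

Pre-subsidy: 814 - 2p = -234 + 6p gives p* = 131, q* = 552.
With the rebate, buyers effectively pay pb = ps − 15, where ps is the price sellers receive.
Demand in terms of ps becomes qd = 814 − 2(ps − 15) = 844 - 2ps. Setting this equal to supply: 844 - 2ps = -234 + 6ps, so ps = 134.75.
Buyers pay pb = 134.75 − 15 = 119.75; q' = -234 + 6·134.75 = 574.5.
The subsidy expands output by 574.5 − 552 = 22.5 past the efficient level; on those units the gap between marginal cost and willingness to pay runs from 0 up to 15.
DWL = ½ × 15 × 22.5 = 168.75.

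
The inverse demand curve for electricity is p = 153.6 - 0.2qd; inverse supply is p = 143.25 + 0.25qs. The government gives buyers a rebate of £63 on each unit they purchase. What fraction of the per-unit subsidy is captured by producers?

Producer share = 5/9

Pre-subsidy: 153.6 - 0.2q = 143.25 + 0.25q gives q* = 23 and p* = 149.
With the rebate, buyers effectively pay pb = ps − 63, where ps is the price sellers receive.
On the curves, pb = 153.6 - 0.2q and ps = 143.25 + 0.25q; the wedge ps − pb = 63 gives 143.25 + 0.25q − (153.6 - 0.2q) = 63, so q' = 163.
Then pb = 153.6 − 0.2·163 = 121 and ps = 143.25 + 0.25·163 = 184.
Buyers' price falls by p* − pb = 149 − 121 = 28; sellers' price rises by ps − p* = 184 − 149 = 35.
So producers capture 35/63 = 5/9 of each unit of subsidy.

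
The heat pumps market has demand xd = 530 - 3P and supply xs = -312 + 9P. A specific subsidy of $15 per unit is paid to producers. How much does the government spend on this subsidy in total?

Government cost = $5298.75

Pre-subsidy: 530 - 3P = -312 + 9P gives P* = 421/6, x* = 319.5.
With the subsidy, sellers receive Ps = Pb + 15 for each unit, where Pb is the price buyers pay.
Supply in terms of Pb becomes xs = -312 + 9(Pb + 15) = -177 + 9Pb. Setting this equal to demand: 530 - 3Pb = -177 + 9Pb, so Pb = 707/12.
Sellers receive Ps = 707/12 + 15 = 887/12; x' = 530 − 3·(707/12) = 353.25.
Government outlay = subsidy × quantity = 15 × 353.25 = 5298.75.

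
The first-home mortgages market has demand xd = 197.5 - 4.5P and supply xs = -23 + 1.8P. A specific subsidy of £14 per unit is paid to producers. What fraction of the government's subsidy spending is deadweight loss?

Pre-subsidy: 197.5 - 4.5P = -23 + 1.8P gives P* = 35, x* = 40.
With the subsidy, sellers receive Ps = Pb + 14 for each unit, where Pb is the price buyers pay.
Supply in terms of Pb becomes xs = -23 + 1.8(Pb + 14) = 2.2 + 1.8Pb. Setting this equal to demand: 197.5 - 4.5Pb = 2.2 + 1.8Pb, so Pb = 31.
Sellers receive Ps = 31 + 14 = 45; x' = 197.5 − 4.5·31 = 58.
ΔCS = ½(40 + 58)(35 − 31) = 196; ΔPS = ½(40 + 58)(45 − 35) = 490.
Government spending = 14 × 58 = 812.
DWL = ½ × 14 × (58 − 40) = 126; fraction = 126 / 812 = 9/58.

DWL / government spending = 9/58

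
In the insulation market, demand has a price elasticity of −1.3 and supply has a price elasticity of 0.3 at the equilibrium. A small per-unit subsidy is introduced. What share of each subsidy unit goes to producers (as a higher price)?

Producer share = 0.8125

For a small subsidy around the equilibrium, the benefit split depends on the relative slopes, which at a point are proportional to the elasticities.
Buyer share = εs/(εs + |εd|) = 0.3/(0.3 + 1.3) = 0.1875; seller share = |εd|/(εs + |εd|) = 0.8125.
So producers capture 0.8125 of the subsidy.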